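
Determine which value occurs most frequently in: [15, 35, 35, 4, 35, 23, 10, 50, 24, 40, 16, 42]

35

Step 1: Count the frequency of each value:
  4: appears 1 time(s)
  10: appears 1 time(s)
  15: appears 1 time(s)
  16: appears 1 time(s)
  23: appears 1 time(s)
  24: appears 1 time(s)
  35: appears 3 time(s)
  40: appears 1 time(s)
  42: appears 1 time(s)
  50: appears 1 time(s)
Step 2: The value 35 appears most frequently (3 times).
Step 3: Mode = 35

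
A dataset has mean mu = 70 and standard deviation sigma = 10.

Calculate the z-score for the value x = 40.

-3

Step 1: Recall the z-score formula: z = (x - mu) / sigma
Step 2: Substitute values: z = (40 - 70) / 10
Step 3: z = -30 / 10 = -3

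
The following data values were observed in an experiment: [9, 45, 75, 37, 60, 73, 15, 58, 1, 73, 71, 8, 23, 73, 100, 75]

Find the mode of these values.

73

Step 1: Count the frequency of each value:
  1: appears 1 time(s)
  8: appears 1 time(s)
  9: appears 1 time(s)
  15: appears 1 time(s)
  23: appears 1 time(s)
  37: appears 1 time(s)
  45: appears 1 time(s)
  58: appears 1 time(s)
  60: appears 1 time(s)
  71: appears 1 time(s)
  73: appears 3 time(s)
  75: appears 2 time(s)
  100: appears 1 time(s)
Step 2: The value 73 appears most frequently (3 times).
Step 3: Mode = 73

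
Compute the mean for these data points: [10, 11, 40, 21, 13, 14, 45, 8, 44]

22.8889

Step 1: Sum all values: 10 + 11 + 40 + 21 + 13 + 14 + 45 + 8 + 44 = 206
Step 2: Count the number of values: n = 9
Step 3: Mean = sum / n = 206 / 9 = 22.8889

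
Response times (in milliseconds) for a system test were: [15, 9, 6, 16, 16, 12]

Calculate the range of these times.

10

Step 1: Identify the maximum value: max = 16
Step 2: Identify the minimum value: min = 6
Step 3: Range = max - min = 16 - 6 = 10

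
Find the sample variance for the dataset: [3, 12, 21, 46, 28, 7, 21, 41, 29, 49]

255.7889

Step 1: Compute the mean: (3 + 12 + 21 + 46 + 28 + 7 + 21 + 41 + 29 + 49) / 10 = 25.7
Step 2: Compute squared deviations from the mean:
  (3 - 25.7)^2 = 515.29
  (12 - 25.7)^2 = 187.69
  (21 - 25.7)^2 = 22.09
  (46 - 25.7)^2 = 412.09
  (28 - 25.7)^2 = 5.29
  (7 - 25.7)^2 = 349.69
  (21 - 25.7)^2 = 22.09
  (41 - 25.7)^2 = 234.09
  (29 - 25.7)^2 = 10.89
  (49 - 25.7)^2 = 542.89
Step 3: Sum of squared deviations = 2302.1
Step 4: Sample variance = 2302.1 / 9 = 255.7889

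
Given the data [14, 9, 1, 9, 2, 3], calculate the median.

6

Step 1: Sort the data in ascending order: [1, 2, 3, 9, 9, 14]
Step 2: The number of values is n = 6.
Step 3: Since n is even, the median is the average of positions 3 and 4:
  Median = (3 + 9) / 2 = 6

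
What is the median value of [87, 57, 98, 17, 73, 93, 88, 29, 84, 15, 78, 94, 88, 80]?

82

Step 1: Sort the data in ascending order: [15, 17, 29, 57, 73, 78, 80, 84, 87, 88, 88, 93, 94, 98]
Step 2: The number of values is n = 14.
Step 3: Since n is even, the median is the average of positions 7 and 8:
  Median = (80 + 84) / 2 = 82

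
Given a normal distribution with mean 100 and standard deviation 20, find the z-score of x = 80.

-1

Step 1: Recall the z-score formula: z = (x - mu) / sigma
Step 2: Substitute values: z = (80 - 100) / 20
Step 3: z = -20 / 20 = -1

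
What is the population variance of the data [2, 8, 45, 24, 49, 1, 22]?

328.2449

Step 1: Compute the mean: (2 + 8 + 45 + 24 + 49 + 1 + 22) / 7 = 21.5714
Step 2: Compute squared deviations from the mean:
  (2 - 21.5714)^2 = 383.0408
  (8 - 21.5714)^2 = 184.1837
  (45 - 21.5714)^2 = 548.898
  (24 - 21.5714)^2 = 5.898
  (49 - 21.5714)^2 = 752.3265
  (1 - 21.5714)^2 = 423.1837
  (22 - 21.5714)^2 = 0.1837
Step 3: Sum of squared deviations = 2297.7143
Step 4: Population variance = 2297.7143 / 7 = 328.2449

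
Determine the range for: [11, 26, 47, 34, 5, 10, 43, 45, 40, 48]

43

Step 1: Identify the maximum value: max = 48
Step 2: Identify the minimum value: min = 5
Step 3: Range = max - min = 48 - 5 = 43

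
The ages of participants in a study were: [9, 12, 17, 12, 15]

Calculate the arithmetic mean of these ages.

13

Step 1: Sum all values: 9 + 12 + 17 + 12 + 15 = 65
Step 2: Count the number of values: n = 5
Step 3: Mean = sum / n = 65 / 5 = 13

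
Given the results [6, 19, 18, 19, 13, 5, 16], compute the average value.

13.7143

Step 1: Sum all values: 6 + 19 + 18 + 19 + 13 + 5 + 16 = 96
Step 2: Count the number of values: n = 7
Step 3: Mean = sum / n = 96 / 7 = 13.7143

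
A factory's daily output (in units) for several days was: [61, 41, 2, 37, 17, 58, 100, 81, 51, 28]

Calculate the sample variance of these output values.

857.3778

Step 1: Compute the mean: (61 + 41 + 2 + 37 + 17 + 58 + 100 + 81 + 51 + 28) / 10 = 47.6
Step 2: Compute squared deviations from the mean:
  (61 - 47.6)^2 = 179.56
  (41 - 47.6)^2 = 43.56
  (2 - 47.6)^2 = 2079.36
  (37 - 47.6)^2 = 112.36
  (17 - 47.6)^2 = 936.36
  (58 - 47.6)^2 = 108.16
  (100 - 47.6)^2 = 2745.76
  (81 - 47.6)^2 = 1115.56
  (51 - 47.6)^2 = 11.56
  (28 - 47.6)^2 = 384.16
Step 3: Sum of squared deviations = 7716.4
Step 4: Sample variance = 7716.4 / 9 = 857.3778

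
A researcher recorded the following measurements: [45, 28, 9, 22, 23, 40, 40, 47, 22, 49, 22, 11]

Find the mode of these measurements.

22

Step 1: Count the frequency of each value:
  9: appears 1 time(s)
  11: appears 1 time(s)
  22: appears 3 time(s)
  23: appears 1 time(s)
  28: appears 1 time(s)
  40: appears 2 time(s)
  45: appears 1 time(s)
  47: appears 1 time(s)
  49: appears 1 time(s)
Step 2: The value 22 appears most frequently (3 times).
Step 3: Mode = 22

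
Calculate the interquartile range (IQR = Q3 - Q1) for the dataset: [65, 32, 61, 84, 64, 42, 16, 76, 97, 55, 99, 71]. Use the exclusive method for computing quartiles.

36.75

Step 1: Sort the data: [16, 32, 42, 55, 61, 64, 65, 71, 76, 84, 97, 99]
Step 2: n = 12
Step 3: Using the exclusive quartile method:
  Q1 = 45.25
  Q2 (median) = 64.5
  Q3 = 82
  IQR = Q3 - Q1 = 82 - 45.25 = 36.75
Step 4: IQR = 36.75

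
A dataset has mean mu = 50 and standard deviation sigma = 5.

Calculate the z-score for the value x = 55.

1

Step 1: Recall the z-score formula: z = (x - mu) / sigma
Step 2: Substitute values: z = (55 - 50) / 5
Step 3: z = 5 / 5 = 1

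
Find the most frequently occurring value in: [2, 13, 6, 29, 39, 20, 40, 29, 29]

29

Step 1: Count the frequency of each value:
  2: appears 1 time(s)
  6: appears 1 time(s)
  13: appears 1 time(s)
  20: appears 1 time(s)
  29: appears 3 time(s)
  39: appears 1 time(s)
  40: appears 1 time(s)
Step 2: The value 29 appears most frequently (3 times).
Step 3: Mode = 29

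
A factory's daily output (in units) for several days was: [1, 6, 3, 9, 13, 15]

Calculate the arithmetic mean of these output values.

7.8333

Step 1: Sum all values: 1 + 6 + 3 + 9 + 13 + 15 = 47
Step 2: Count the number of values: n = 6
Step 3: Mean = sum / n = 47 / 6 = 7.8333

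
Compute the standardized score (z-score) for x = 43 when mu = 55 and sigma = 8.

-1.5

Step 1: Recall the z-score formula: z = (x - mu) / sigma
Step 2: Substitute values: z = (43 - 55) / 8
Step 3: z = -12 / 8 = -1.5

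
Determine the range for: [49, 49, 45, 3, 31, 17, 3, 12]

46

Step 1: Identify the maximum value: max = 49
Step 2: Identify the minimum value: min = 3
Step 3: Range = max - min = 49 - 3 = 46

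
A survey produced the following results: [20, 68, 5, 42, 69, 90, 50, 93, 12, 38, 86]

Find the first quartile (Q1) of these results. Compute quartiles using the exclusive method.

20

Step 1: Sort the data: [5, 12, 20, 38, 42, 50, 68, 69, 86, 90, 93]
Step 2: n = 11
Step 3: Using the exclusive quartile method:
  Q1 = 20
  Q2 (median) = 50
  Q3 = 86
  IQR = Q3 - Q1 = 86 - 20 = 66
Step 4: Q1 = 20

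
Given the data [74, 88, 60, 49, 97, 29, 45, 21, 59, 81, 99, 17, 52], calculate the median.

59

Step 1: Sort the data in ascending order: [17, 21, 29, 45, 49, 52, 59, 60, 74, 81, 88, 97, 99]
Step 2: The number of values is n = 13.
Step 3: Since n is odd, the median is the middle value at position 7: 59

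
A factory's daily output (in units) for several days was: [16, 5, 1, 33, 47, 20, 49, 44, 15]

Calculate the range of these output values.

48

Step 1: Identify the maximum value: max = 49
Step 2: Identify the minimum value: min = 1
Step 3: Range = max - min = 49 - 1 = 48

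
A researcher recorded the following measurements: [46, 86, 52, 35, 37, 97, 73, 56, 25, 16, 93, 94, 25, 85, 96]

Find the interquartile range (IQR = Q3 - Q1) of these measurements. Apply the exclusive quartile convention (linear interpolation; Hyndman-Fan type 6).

58

Step 1: Sort the data: [16, 25, 25, 35, 37, 46, 52, 56, 73, 85, 86, 93, 94, 96, 97]
Step 2: n = 15
Step 3: Using the exclusive quartile method:
  Q1 = 35
  Q2 (median) = 56
  Q3 = 93
  IQR = Q3 - Q1 = 93 - 35 = 58
Step 4: IQR = 58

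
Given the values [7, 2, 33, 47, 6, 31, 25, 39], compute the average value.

23.75

Step 1: Sum all values: 7 + 2 + 33 + 47 + 6 + 31 + 25 + 39 = 190
Step 2: Count the number of values: n = 8
Step 3: Mean = sum / n = 190 / 8 = 23.75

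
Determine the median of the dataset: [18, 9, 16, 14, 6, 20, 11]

14

Step 1: Sort the data in ascending order: [6, 9, 11, 14, 16, 18, 20]
Step 2: The number of values is n = 7.
Step 3: Since n is odd, the median is the middle value at position 4: 14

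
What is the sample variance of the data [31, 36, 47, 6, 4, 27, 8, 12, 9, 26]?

218.7111

Step 1: Compute the mean: (31 + 36 + 47 + 6 + 4 + 27 + 8 + 12 + 9 + 26) / 10 = 20.6
Step 2: Compute squared deviations from the mean:
  (31 - 20.6)^2 = 108.16
  (36 - 20.6)^2 = 237.16
  (47 - 20.6)^2 = 696.96
  (6 - 20.6)^2 = 213.16
  (4 - 20.6)^2 = 275.56
  (27 - 20.6)^2 = 40.96
  (8 - 20.6)^2 = 158.76
  (12 - 20.6)^2 = 73.96
  (9 - 20.6)^2 = 134.56
  (26 - 20.6)^2 = 29.16
Step 3: Sum of squared deviations = 1968.4
Step 4: Sample variance = 1968.4 / 9 = 218.7111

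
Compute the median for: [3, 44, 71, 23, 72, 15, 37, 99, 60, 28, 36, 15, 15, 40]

36.5

Step 1: Sort the data in ascending order: [3, 15, 15, 15, 23, 28, 36, 37, 40, 44, 60, 71, 72, 99]
Step 2: The number of values is n = 14.
Step 3: Since n is even, the median is the average of positions 7 and 8:
  Median = (36 + 37) / 2 = 36.5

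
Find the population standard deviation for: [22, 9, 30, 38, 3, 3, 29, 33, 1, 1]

14.1524

Step 1: Compute the mean: 16.9
Step 2: Sum of squared deviations from the mean: 2002.9
Step 3: Population variance = 2002.9 / 10 = 200.29
Step 4: Standard deviation = sqrt(200.29) = 14.1524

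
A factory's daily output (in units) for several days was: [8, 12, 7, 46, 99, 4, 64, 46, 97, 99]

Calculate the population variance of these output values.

1437.96

Step 1: Compute the mean: (8 + 12 + 7 + 46 + 99 + 4 + 64 + 46 + 97 + 99) / 10 = 48.2
Step 2: Compute squared deviations from the mean:
  (8 - 48.2)^2 = 1616.04
  (12 - 48.2)^2 = 1310.44
  (7 - 48.2)^2 = 1697.44
  (46 - 48.2)^2 = 4.84
  (99 - 48.2)^2 = 2580.64
  (4 - 48.2)^2 = 1953.64
  (64 - 48.2)^2 = 249.64
  (46 - 48.2)^2 = 4.84
  (97 - 48.2)^2 = 2381.44
  (99 - 48.2)^2 = 2580.64
Step 3: Sum of squared deviations = 14379.6
Step 4: Population variance = 14379.6 / 10 = 1437.96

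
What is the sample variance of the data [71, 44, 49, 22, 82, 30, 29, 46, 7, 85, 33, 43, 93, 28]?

675.7582

Step 1: Compute the mean: (71 + 44 + 49 + 22 + 82 + 30 + 29 + 46 + 7 + 85 + 33 + 43 + 93 + 28) / 14 = 47.2857
Step 2: Compute squared deviations from the mean:
  (71 - 47.2857)^2 = 562.3673
  (44 - 47.2857)^2 = 10.7959
  (49 - 47.2857)^2 = 2.9388
  (22 - 47.2857)^2 = 639.3673
  (82 - 47.2857)^2 = 1205.0816
  (30 - 47.2857)^2 = 298.7959
  (29 - 47.2857)^2 = 334.3673
  (46 - 47.2857)^2 = 1.6531
  (7 - 47.2857)^2 = 1622.9388
  (85 - 47.2857)^2 = 1422.3673
  (33 - 47.2857)^2 = 204.0816
  (43 - 47.2857)^2 = 18.3673
  (93 - 47.2857)^2 = 2089.7959
  (28 - 47.2857)^2 = 371.9388
Step 3: Sum of squared deviations = 8784.8571
Step 4: Sample variance = 8784.8571 / 13 = 675.7582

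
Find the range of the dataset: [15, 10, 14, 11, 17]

7

Step 1: Identify the maximum value: max = 17
Step 2: Identify the minimum value: min = 10
Step 3: Range = max - min = 17 - 10 = 7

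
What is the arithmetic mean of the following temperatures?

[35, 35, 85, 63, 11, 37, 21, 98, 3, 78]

46.6

Step 1: Sum all values: 35 + 35 + 85 + 63 + 11 + 37 + 21 + 98 + 3 + 78 = 466
Step 2: Count the number of values: n = 10
Step 3: Mean = sum / n = 466 / 10 = 46.6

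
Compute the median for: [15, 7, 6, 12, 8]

8

Step 1: Sort the data in ascending order: [6, 7, 8, 12, 15]
Step 2: The number of values is n = 5.
Step 3: Since n is odd, the median is the middle value at position 3: 8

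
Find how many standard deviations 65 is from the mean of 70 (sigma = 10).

-0.5

Step 1: Recall the z-score formula: z = (x - mu) / sigma
Step 2: Substitute values: z = (65 - 70) / 10
Step 3: z = -5 / 10 = -0.5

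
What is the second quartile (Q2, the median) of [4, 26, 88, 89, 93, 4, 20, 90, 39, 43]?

41

Step 1: Sort the data: [4, 4, 20, 26, 39, 43, 88, 89, 90, 93]
Step 2: n = 10
Step 3: Q2 is the median. Since n is even, it is the average of the values at positions 5 and 6:
  Q2 = (39 + 43) / 2 = 41
Step 4: Q2 = 41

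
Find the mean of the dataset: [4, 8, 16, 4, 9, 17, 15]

10.4286

Step 1: Sum all values: 4 + 8 + 16 + 4 + 9 + 17 + 15 = 73
Step 2: Count the number of values: n = 7
Step 3: Mean = sum / n = 73 / 7 = 10.4286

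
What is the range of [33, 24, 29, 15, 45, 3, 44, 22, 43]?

42

Step 1: Identify the maximum value: max = 45
Step 2: Identify the minimum value: min = 3
Step 3: Range = max - min = 45 - 3 = 42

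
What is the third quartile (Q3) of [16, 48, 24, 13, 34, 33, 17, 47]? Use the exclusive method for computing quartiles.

43.75

Step 1: Sort the data: [13, 16, 17, 24, 33, 34, 47, 48]
Step 2: n = 8
Step 3: Using the exclusive quartile method:
  Q1 = 16.25
  Q2 (median) = 28.5
  Q3 = 43.75
  IQR = Q3 - Q1 = 43.75 - 16.25 = 27.5
Step 4: Q3 = 43.75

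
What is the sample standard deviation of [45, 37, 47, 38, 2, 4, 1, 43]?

20.8082

Step 1: Compute the mean: 27.125
Step 2: Sum of squared deviations from the mean: 3030.875
Step 3: Sample variance = 3030.875 / 7 = 432.9821
Step 4: Standard deviation = sqrt(432.9821) = 20.8082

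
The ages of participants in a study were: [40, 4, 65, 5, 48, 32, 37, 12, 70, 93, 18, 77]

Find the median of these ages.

38.5

Step 1: Sort the data in ascending order: [4, 5, 12, 18, 32, 37, 40, 48, 65, 70, 77, 93]
Step 2: The number of values is n = 12.
Step 3: Since n is even, the median is the average of positions 6 and 7:
  Median = (37 + 40) / 2 = 38.5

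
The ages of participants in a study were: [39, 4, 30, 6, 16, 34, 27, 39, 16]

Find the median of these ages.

27

Step 1: Sort the data in ascending order: [4, 6, 16, 16, 27, 30, 34, 39, 39]
Step 2: The number of values is n = 9.
Step 3: Since n is odd, the median is the middle value at position 5: 27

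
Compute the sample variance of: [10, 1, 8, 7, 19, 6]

35.5

Step 1: Compute the mean: (10 + 1 + 8 + 7 + 19 + 6) / 6 = 8.5
Step 2: Compute squared deviations from the mean:
  (10 - 8.5)^2 = 2.25
  (1 - 8.5)^2 = 56.25
  (8 - 8.5)^2 = 0.25
  (7 - 8.5)^2 = 2.25
  (19 - 8.5)^2 = 110.25
  (6 - 8.5)^2 = 6.25
Step 3: Sum of squared deviations = 177.5
Step 4: Sample variance = 177.5 / 5 = 35.5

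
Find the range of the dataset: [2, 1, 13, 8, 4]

12

Step 1: Identify the maximum value: max = 13
Step 2: Identify the minimum value: min = 1
Step 3: Range = max - min = 13 - 1 = 12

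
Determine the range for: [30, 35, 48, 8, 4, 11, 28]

44

Step 1: Identify the maximum value: max = 48
Step 2: Identify the minimum value: min = 4
Step 3: Range = max - min = 48 - 4 = 44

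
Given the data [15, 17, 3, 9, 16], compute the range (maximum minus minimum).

14

Step 1: Identify the maximum value: max = 17
Step 2: Identify the minimum value: min = 3
Step 3: Range = max - min = 17 - 3 = 14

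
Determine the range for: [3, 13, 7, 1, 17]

16

Step 1: Identify the maximum value: max = 17
Step 2: Identify the minimum value: min = 1
Step 3: Range = max - min = 17 - 1 = 16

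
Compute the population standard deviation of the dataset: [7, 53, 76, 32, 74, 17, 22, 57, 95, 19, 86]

29.5803

Step 1: Compute the mean: 48.9091
Step 2: Sum of squared deviations from the mean: 9624.9091
Step 3: Population variance = 9624.9091 / 11 = 874.9917
Step 4: Standard deviation = sqrt(874.9917) = 29.5803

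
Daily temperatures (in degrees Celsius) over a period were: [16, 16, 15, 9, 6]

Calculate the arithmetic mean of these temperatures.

12.4

Step 1: Sum all values: 16 + 16 + 15 + 9 + 6 = 62
Step 2: Count the number of values: n = 5
Step 3: Mean = sum / n = 62 / 5 = 12.4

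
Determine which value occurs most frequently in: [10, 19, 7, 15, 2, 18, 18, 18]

18

Step 1: Count the frequency of each value:
  2: appears 1 time(s)
  7: appears 1 time(s)
  10: appears 1 time(s)
  15: appears 1 time(s)
  18: appears 3 time(s)
  19: appears 1 time(s)
Step 2: The value 18 appears most frequently (3 times).
Step 3: Mode = 18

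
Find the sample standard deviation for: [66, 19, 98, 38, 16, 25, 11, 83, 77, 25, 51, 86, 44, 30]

29.1869

Step 1: Compute the mean: 47.7857
Step 2: Sum of squared deviations from the mean: 11074.3571
Step 3: Sample variance = 11074.3571 / 13 = 851.8736
Step 4: Standard deviation = sqrt(851.8736) = 29.1869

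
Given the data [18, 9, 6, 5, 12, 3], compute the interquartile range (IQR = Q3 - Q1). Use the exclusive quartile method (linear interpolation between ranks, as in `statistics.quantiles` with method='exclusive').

9

Step 1: Sort the data: [3, 5, 6, 9, 12, 18]
Step 2: n = 6
Step 3: Using the exclusive quartile method:
  Q1 = 4.5
  Q2 (median) = 7.5
  Q3 = 13.5
  IQR = Q3 - Q1 = 13.5 - 4.5 = 9
Step 4: IQR = 9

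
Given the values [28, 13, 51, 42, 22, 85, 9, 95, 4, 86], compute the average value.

43.5

Step 1: Sum all values: 28 + 13 + 51 + 42 + 22 + 85 + 9 + 95 + 4 + 86 = 435
Step 2: Count the number of values: n = 10
Step 3: Mean = sum / n = 435 / 10 = 43.5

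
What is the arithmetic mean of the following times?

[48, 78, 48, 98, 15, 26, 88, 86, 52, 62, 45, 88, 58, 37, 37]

57.7333

Step 1: Sum all values: 48 + 78 + 48 + 98 + 15 + 26 + 88 + 86 + 52 + 62 + 45 + 88 + 58 + 37 + 37 = 866
Step 2: Count the number of values: n = 15
Step 3: Mean = sum / n = 866 / 15 = 57.7333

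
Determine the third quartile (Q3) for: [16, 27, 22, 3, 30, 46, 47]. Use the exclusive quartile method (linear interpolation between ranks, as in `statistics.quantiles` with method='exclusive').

46

Step 1: Sort the data: [3, 16, 22, 27, 30, 46, 47]
Step 2: n = 7
Step 3: Using the exclusive quartile method:
  Q1 = 16
  Q2 (median) = 27
  Q3 = 46
  IQR = Q3 - Q1 = 46 - 16 = 30
Step 4: Q3 = 46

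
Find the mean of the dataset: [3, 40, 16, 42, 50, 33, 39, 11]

29.25

Step 1: Sum all values: 3 + 40 + 16 + 42 + 50 + 33 + 39 + 11 = 234
Step 2: Count the number of values: n = 8
Step 3: Mean = sum / n = 234 / 8 = 29.25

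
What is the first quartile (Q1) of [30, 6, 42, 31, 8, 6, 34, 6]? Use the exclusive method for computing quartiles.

6

Step 1: Sort the data: [6, 6, 6, 8, 30, 31, 34, 42]
Step 2: n = 8
Step 3: Using the exclusive quartile method:
  Q1 = 6
  Q2 (median) = 19
  Q3 = 33.25
  IQR = Q3 - Q1 = 33.25 - 6 = 27.25
Step 4: Q1 = 6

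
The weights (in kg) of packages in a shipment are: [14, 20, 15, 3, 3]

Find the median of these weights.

14

Step 1: Sort the data in ascending order: [3, 3, 14, 15, 20]
Step 2: The number of values is n = 5.
Step 3: Since n is odd, the median is the middle value at position 3: 14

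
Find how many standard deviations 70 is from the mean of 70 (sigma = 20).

0

Step 1: Recall the z-score formula: z = (x - mu) / sigma
Step 2: Substitute values: z = (70 - 70) / 20
Step 3: z = 0 / 20 = 0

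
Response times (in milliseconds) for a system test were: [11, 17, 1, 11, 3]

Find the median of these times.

11

Step 1: Sort the data in ascending order: [1, 3, 11, 11, 17]
Step 2: The number of values is n = 5.
Step 3: Since n is odd, the median is the middle value at position 3: 11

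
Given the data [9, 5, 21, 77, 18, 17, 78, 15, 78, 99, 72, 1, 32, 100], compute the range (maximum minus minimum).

99

Step 1: Identify the maximum value: max = 100
Step 2: Identify the minimum value: min = 1
Step 3: Range = max - min = 100 - 1 = 99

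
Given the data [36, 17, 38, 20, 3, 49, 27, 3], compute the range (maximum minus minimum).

46

Step 1: Identify the maximum value: max = 49
Step 2: Identify the minimum value: min = 3
Step 3: Range = max - min = 49 - 3 = 46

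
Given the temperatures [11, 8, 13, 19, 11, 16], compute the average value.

13

Step 1: Sum all values: 11 + 8 + 13 + 19 + 11 + 16 = 78
Step 2: Count the number of values: n = 6
Step 3: Mean = sum / n = 78 / 6 = 13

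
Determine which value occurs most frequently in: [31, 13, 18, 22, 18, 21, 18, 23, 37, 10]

18

Step 1: Count the frequency of each value:
  10: appears 1 time(s)
  13: appears 1 time(s)
  18: appears 3 time(s)
  21: appears 1 time(s)
  22: appears 1 time(s)
  23: appears 1 time(s)
  31: appears 1 time(s)
  37: appears 1 time(s)
Step 2: The value 18 appears most frequently (3 times).
Step 3: Mode = 18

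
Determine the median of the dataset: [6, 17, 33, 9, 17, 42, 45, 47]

25

Step 1: Sort the data in ascending order: [6, 9, 17, 17, 33, 42, 45, 47]
Step 2: The number of values is n = 8.
Step 3: Since n is even, the median is the average of positions 4 and 5:
  Median = (17 + 33) / 2 = 25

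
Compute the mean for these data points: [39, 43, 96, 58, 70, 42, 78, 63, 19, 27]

53.5

Step 1: Sum all values: 39 + 43 + 96 + 58 + 70 + 42 + 78 + 63 + 19 + 27 = 535
Step 2: Count the number of values: n = 10
Step 3: Mean = sum / n = 535 / 10 = 53.5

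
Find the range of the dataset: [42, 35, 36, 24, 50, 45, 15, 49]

35

Step 1: Identify the maximum value: max = 50
Step 2: Identify the minimum value: min = 15
Step 3: Range = max - min = 50 - 15 = 35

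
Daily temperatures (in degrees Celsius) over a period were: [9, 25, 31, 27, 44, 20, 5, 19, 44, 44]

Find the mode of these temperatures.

44

Step 1: Count the frequency of each value:
  5: appears 1 time(s)
  9: appears 1 time(s)
  19: appears 1 time(s)
  20: appears 1 time(s)
  25: appears 1 time(s)
  27: appears 1 time(s)
  31: appears 1 time(s)
  44: appears 3 time(s)
Step 2: The value 44 appears most frequently (3 times).
Step 3: Mode = 44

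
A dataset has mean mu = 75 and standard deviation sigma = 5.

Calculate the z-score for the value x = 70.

-1

Step 1: Recall the z-score formula: z = (x - mu) / sigma
Step 2: Substitute values: z = (70 - 75) / 5
Step 3: z = -5 / 5 = -1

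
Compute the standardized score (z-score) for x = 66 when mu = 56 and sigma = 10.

1

Step 1: Recall the z-score formula: z = (x - mu) / sigma
Step 2: Substitute values: z = (66 - 56) / 10
Step 3: z = 10 / 10 = 1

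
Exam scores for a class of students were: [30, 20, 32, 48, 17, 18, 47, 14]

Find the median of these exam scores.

25

Step 1: Sort the data in ascending order: [14, 17, 18, 20, 30, 32, 47, 48]
Step 2: The number of values is n = 8.
Step 3: Since n is even, the median is the average of positions 4 and 5:
  Median = (20 + 30) / 2 = 25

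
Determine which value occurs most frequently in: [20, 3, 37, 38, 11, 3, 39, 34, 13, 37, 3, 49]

3

Step 1: Count the frequency of each value:
  3: appears 3 time(s)
  11: appears 1 time(s)
  13: appears 1 time(s)
  20: appears 1 time(s)
  34: appears 1 time(s)
  37: appears 2 time(s)
  38: appears 1 time(s)
  39: appears 1 time(s)
  49: appears 1 time(s)
Step 2: The value 3 appears most frequently (3 times).
Step 3: Mode = 3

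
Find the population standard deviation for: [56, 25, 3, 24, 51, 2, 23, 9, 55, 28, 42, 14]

18.5846

Step 1: Compute the mean: 27.6667
Step 2: Sum of squared deviations from the mean: 4144.6667
Step 3: Population variance = 4144.6667 / 12 = 345.3889
Step 4: Standard deviation = sqrt(345.3889) = 18.5846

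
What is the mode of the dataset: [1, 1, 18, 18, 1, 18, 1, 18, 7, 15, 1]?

1

Step 1: Count the frequency of each value:
  1: appears 5 time(s)
  7: appears 1 time(s)
  15: appears 1 time(s)
  18: appears 4 time(s)
Step 2: The value 1 appears most frequently (5 times).
Step 3: Mode = 1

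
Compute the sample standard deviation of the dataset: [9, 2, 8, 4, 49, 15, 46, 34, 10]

18.3098

Step 1: Compute the mean: 19.6667
Step 2: Sum of squared deviations from the mean: 2682
Step 3: Sample variance = 2682 / 8 = 335.25
Step 4: Standard deviation = sqrt(335.25) = 18.3098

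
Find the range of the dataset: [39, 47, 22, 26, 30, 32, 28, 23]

25

Step 1: Identify the maximum value: max = 47
Step 2: Identify the minimum value: min = 22
Step 3: Range = max - min = 47 - 22 = 25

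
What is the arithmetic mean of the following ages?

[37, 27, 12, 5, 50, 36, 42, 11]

27.5

Step 1: Sum all values: 37 + 27 + 12 + 5 + 50 + 36 + 42 + 11 = 220
Step 2: Count the number of values: n = 8
Step 3: Mean = sum / n = 220 / 8 = 27.5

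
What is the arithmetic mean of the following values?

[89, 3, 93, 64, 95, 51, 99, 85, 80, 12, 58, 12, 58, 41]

60

Step 1: Sum all values: 89 + 3 + 93 + 64 + 95 + 51 + 99 + 85 + 80 + 12 + 58 + 12 + 58 + 41 = 840
Step 2: Count the number of values: n = 14
Step 3: Mean = sum / n = 840 / 14 = 60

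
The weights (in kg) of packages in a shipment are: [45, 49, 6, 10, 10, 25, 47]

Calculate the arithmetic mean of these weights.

27.4286

Step 1: Sum all values: 45 + 49 + 6 + 10 + 10 + 25 + 47 = 192
Step 2: Count the number of values: n = 7
Step 3: Mean = sum / n = 192 / 7 = 27.4286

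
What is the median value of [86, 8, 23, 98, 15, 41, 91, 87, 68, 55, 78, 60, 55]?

60

Step 1: Sort the data in ascending order: [8, 15, 23, 41, 55, 55, 60, 68, 78, 86, 87, 91, 98]
Step 2: The number of values is n = 13.
Step 3: Since n is odd, the median is the middle value at position 7: 60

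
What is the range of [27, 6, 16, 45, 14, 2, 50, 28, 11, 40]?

48

Step 1: Identify the maximum value: max = 50
Step 2: Identify the minimum value: min = 2
Step 3: Range = max - min = 50 - 2 = 48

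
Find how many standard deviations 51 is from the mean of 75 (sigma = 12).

-2

Step 1: Recall the z-score formula: z = (x - mu) / sigma
Step 2: Substitute values: z = (51 - 75) / 12
Step 3: z = -24 / 12 = -2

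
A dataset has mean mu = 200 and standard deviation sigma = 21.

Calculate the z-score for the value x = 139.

-2.9048

Step 1: Recall the z-score formula: z = (x - mu) / sigma
Step 2: Substitute values: z = (139 - 200) / 21
Step 3: z = -61 / 21 = -2.9048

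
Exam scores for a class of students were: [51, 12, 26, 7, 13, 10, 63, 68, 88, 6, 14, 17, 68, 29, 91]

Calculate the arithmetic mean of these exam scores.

37.5333

Step 1: Sum all values: 51 + 12 + 26 + 7 + 13 + 10 + 63 + 68 + 88 + 6 + 14 + 17 + 68 + 29 + 91 = 563
Step 2: Count the number of values: n = 15
Step 3: Mean = sum / n = 563 / 15 = 37.5333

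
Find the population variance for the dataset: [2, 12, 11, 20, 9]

33.36

Step 1: Compute the mean: (2 + 12 + 11 + 20 + 9) / 5 = 10.8
Step 2: Compute squared deviations from the mean:
  (2 - 10.8)^2 = 77.44
  (12 - 10.8)^2 = 1.44
  (11 - 10.8)^2 = 0.04
  (20 - 10.8)^2 = 84.64
  (9 - 10.8)^2 = 3.24
Step 3: Sum of squared deviations = 166.8
Step 4: Population variance = 166.8 / 5 = 33.36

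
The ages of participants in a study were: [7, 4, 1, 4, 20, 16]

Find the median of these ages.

5.5

Step 1: Sort the data in ascending order: [1, 4, 4, 7, 16, 20]
Step 2: The number of values is n = 6.
Step 3: Since n is even, the median is the average of positions 3 and 4:
  Median = (4 + 7) / 2 = 5.5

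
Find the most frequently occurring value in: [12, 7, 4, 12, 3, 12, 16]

12

Step 1: Count the frequency of each value:
  3: appears 1 time(s)
  4: appears 1 time(s)
  7: appears 1 time(s)
  12: appears 3 time(s)
  16: appears 1 time(s)
Step 2: The value 12 appears most frequently (3 times).
Step 3: Mode = 12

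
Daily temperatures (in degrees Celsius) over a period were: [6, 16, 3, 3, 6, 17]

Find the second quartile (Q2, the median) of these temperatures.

6

Step 1: Sort the data: [3, 3, 6, 6, 16, 17]
Step 2: n = 6
Step 3: Q2 is the median. Since n is even, it is the average of the values at positions 3 and 4:
  Q2 = (6 + 6) / 2 = 6
Step 4: Q2 = 6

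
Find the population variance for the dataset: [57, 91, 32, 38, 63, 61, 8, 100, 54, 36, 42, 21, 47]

606

Step 1: Compute the mean: (57 + 91 + 32 + 38 + 63 + 61 + 8 + 100 + 54 + 36 + 42 + 21 + 47) / 13 = 50
Step 2: Compute squared deviations from the mean:
  (57 - 50)^2 = 49
  (91 - 50)^2 = 1681
  (32 - 50)^2 = 324
  (38 - 50)^2 = 144
  (63 - 50)^2 = 169
  (61 - 50)^2 = 121
  (8 - 50)^2 = 1764
  (100 - 50)^2 = 2500
  (54 - 50)^2 = 16
  (36 - 50)^2 = 196
  (42 - 50)^2 = 64
  (21 - 50)^2 = 841
  (47 - 50)^2 = 9
Step 3: Sum of squared deviations = 7878
Step 4: Population variance = 7878 / 13 = 606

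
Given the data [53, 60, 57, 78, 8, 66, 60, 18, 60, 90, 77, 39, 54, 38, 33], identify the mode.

60

Step 1: Count the frequency of each value:
  8: appears 1 time(s)
  18: appears 1 time(s)
  33: appears 1 time(s)
  38: appears 1 time(s)
  39: appears 1 time(s)
  53: appears 1 time(s)
  54: appears 1 time(s)
  57: appears 1 time(s)
  60: appears 3 time(s)
  66: appears 1 time(s)
  77: appears 1 time(s)
  78: appears 1 time(s)
  90: appears 1 time(s)
Step 2: The value 60 appears most frequently (3 times).
Step 3: Mode = 60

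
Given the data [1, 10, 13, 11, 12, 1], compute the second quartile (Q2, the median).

10.5

Step 1: Sort the data: [1, 1, 10, 11, 12, 13]
Step 2: n = 6
Step 3: Q2 is the median. Since n is even, it is the average of the values at positions 3 and 4:
  Q2 = (10 + 11) / 2 = 10.5
Step 4: Q2 = 10.5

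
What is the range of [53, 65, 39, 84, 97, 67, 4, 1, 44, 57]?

96

Step 1: Identify the maximum value: max = 97
Step 2: Identify the minimum value: min = 1
Step 3: Range = max - min = 97 - 1 = 96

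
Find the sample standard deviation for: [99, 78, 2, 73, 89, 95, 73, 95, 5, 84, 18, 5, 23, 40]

37.9587

Step 1: Compute the mean: 55.6429
Step 2: Sum of squared deviations from the mean: 18731.2143
Step 3: Sample variance = 18731.2143 / 13 = 1440.8626
Step 4: Standard deviation = sqrt(1440.8626) = 37.9587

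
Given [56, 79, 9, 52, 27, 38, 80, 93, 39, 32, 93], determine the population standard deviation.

27.0833

Step 1: Compute the mean: 54.3636
Step 2: Sum of squared deviations from the mean: 8068.5455
Step 3: Population variance = 8068.5455 / 11 = 733.5041
Step 4: Standard deviation = sqrt(733.5041) = 27.0833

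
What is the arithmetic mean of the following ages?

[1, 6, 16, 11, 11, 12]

9.5

Step 1: Sum all values: 1 + 6 + 16 + 11 + 11 + 12 = 57
Step 2: Count the number of values: n = 6
Step 3: Mean = sum / n = 57 / 6 = 9.5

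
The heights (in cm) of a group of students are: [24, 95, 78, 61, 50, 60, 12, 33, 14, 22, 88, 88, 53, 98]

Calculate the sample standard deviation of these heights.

30.7689

Step 1: Compute the mean: 55.4286
Step 2: Sum of squared deviations from the mean: 12307.4286
Step 3: Sample variance = 12307.4286 / 13 = 946.7253
Step 4: Standard deviation = sqrt(946.7253) = 30.7689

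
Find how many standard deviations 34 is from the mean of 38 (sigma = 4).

-1

Step 1: Recall the z-score formula: z = (x - mu) / sigma
Step 2: Substitute values: z = (34 - 38) / 4
Step 3: z = -4 / 4 = -1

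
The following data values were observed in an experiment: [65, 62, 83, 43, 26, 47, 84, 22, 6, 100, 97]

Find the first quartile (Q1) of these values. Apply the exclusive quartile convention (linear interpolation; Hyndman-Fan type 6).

26

Step 1: Sort the data: [6, 22, 26, 43, 47, 62, 65, 83, 84, 97, 100]
Step 2: n = 11
Step 3: Using the exclusive quartile method:
  Q1 = 26
  Q2 (median) = 62
  Q3 = 84
  IQR = Q3 - Q1 = 84 - 26 = 58
Step 4: Q1 = 26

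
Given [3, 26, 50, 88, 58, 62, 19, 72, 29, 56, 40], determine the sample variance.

625.8182

Step 1: Compute the mean: (3 + 26 + 50 + 88 + 58 + 62 + 19 + 72 + 29 + 56 + 40) / 11 = 45.7273
Step 2: Compute squared deviations from the mean:
  (3 - 45.7273)^2 = 1825.6198
  (26 - 45.7273)^2 = 389.1653
  (50 - 45.7273)^2 = 18.2562
  (88 - 45.7273)^2 = 1786.9835
  (58 - 45.7273)^2 = 150.6198
  (62 - 45.7273)^2 = 264.8017
  (19 - 45.7273)^2 = 714.3471
  (72 - 45.7273)^2 = 690.2562
  (29 - 45.7273)^2 = 279.8017
  (56 - 45.7273)^2 = 105.5289
  (40 - 45.7273)^2 = 32.8017
Step 3: Sum of squared deviations = 6258.1818
Step 4: Sample variance = 6258.1818 / 10 = 625.8182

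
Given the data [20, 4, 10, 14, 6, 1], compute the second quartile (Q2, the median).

8

Step 1: Sort the data: [1, 4, 6, 10, 14, 20]
Step 2: n = 6
Step 3: Q2 is the median. Since n is even, it is the average of the values at positions 3 and 4:
  Q2 = (6 + 10) / 2 = 8
Step 4: Q2 = 8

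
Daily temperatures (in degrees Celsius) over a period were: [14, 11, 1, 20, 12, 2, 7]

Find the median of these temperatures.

11

Step 1: Sort the data in ascending order: [1, 2, 7, 11, 12, 14, 20]
Step 2: The number of values is n = 7.
Step 3: Since n is odd, the median is the middle value at position 4: 11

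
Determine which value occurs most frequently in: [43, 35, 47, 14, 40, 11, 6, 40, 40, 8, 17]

40

Step 1: Count the frequency of each value:
  6: appears 1 time(s)
  8: appears 1 time(s)
  11: appears 1 time(s)
  14: appears 1 time(s)
  17: appears 1 time(s)
  35: appears 1 time(s)
  40: appears 3 time(s)
  43: appears 1 time(s)
  47: appears 1 time(s)
Step 2: The value 40 appears most frequently (3 times).
Step 3: Mode = 40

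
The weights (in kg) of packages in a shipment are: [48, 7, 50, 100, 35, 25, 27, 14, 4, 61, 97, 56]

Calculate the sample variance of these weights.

1002.6061

Step 1: Compute the mean: (48 + 7 + 50 + 100 + 35 + 25 + 27 + 14 + 4 + 61 + 97 + 56) / 12 = 43.6667
Step 2: Compute squared deviations from the mean:
  (48 - 43.6667)^2 = 18.7778
  (7 - 43.6667)^2 = 1344.4444
  (50 - 43.6667)^2 = 40.1111
  (100 - 43.6667)^2 = 3173.4444
  (35 - 43.6667)^2 = 75.1111
  (25 - 43.6667)^2 = 348.4444
  (27 - 43.6667)^2 = 277.7778
  (14 - 43.6667)^2 = 880.1111
  (4 - 43.6667)^2 = 1573.4444
  (61 - 43.6667)^2 = 300.4444
  (97 - 43.6667)^2 = 2844.4444
  (56 - 43.6667)^2 = 152.1111
Step 3: Sum of squared deviations = 11028.6667
Step 4: Sample variance = 11028.6667 / 11 = 1002.6061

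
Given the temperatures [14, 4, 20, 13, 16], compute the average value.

13.4

Step 1: Sum all values: 14 + 4 + 20 + 13 + 16 = 67
Step 2: Count the number of values: n = 5
Step 3: Mean = sum / n = 67 / 5 = 13.4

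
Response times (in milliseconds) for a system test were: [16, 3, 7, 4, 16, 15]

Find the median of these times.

11

Step 1: Sort the data in ascending order: [3, 4, 7, 15, 16, 16]
Step 2: The number of values is n = 6.
Step 3: Since n is even, the median is the average of positions 3 and 4:
  Median = (7 + 15) / 2 = 11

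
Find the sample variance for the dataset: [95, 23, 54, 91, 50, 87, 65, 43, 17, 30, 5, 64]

886.9091

Step 1: Compute the mean: (95 + 23 + 54 + 91 + 50 + 87 + 65 + 43 + 17 + 30 + 5 + 64) / 12 = 52
Step 2: Compute squared deviations from the mean:
  (95 - 52)^2 = 1849
  (23 - 52)^2 = 841
  (54 - 52)^2 = 4
  (91 - 52)^2 = 1521
  (50 - 52)^2 = 4
  (87 - 52)^2 = 1225
  (65 - 52)^2 = 169
  (43 - 52)^2 = 81
  (17 - 52)^2 = 1225
  (30 - 52)^2 = 484
  (5 - 52)^2 = 2209
  (64 - 52)^2 = 144
Step 3: Sum of squared deviations = 9756
Step 4: Sample variance = 9756 / 11 = 886.9091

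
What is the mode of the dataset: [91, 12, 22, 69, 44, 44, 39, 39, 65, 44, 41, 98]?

44

Step 1: Count the frequency of each value:
  12: appears 1 time(s)
  22: appears 1 time(s)
  39: appears 2 time(s)
  41: appears 1 time(s)
  44: appears 3 time(s)
  65: appears 1 time(s)
  69: appears 1 time(s)
  91: appears 1 time(s)
  98: appears 1 time(s)
Step 2: The value 44 appears most frequently (3 times).
Step 3: Mode = 44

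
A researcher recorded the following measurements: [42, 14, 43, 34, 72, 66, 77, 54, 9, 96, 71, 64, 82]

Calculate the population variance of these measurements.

629.7515

Step 1: Compute the mean: (42 + 14 + 43 + 34 + 72 + 66 + 77 + 54 + 9 + 96 + 71 + 64 + 82) / 13 = 55.6923
Step 2: Compute squared deviations from the mean:
  (42 - 55.6923)^2 = 187.4793
  (14 - 55.6923)^2 = 1738.2485
  (43 - 55.6923)^2 = 161.0947
  (34 - 55.6923)^2 = 470.5562
  (72 - 55.6923)^2 = 265.9408
  (66 - 55.6923)^2 = 106.2485
  (77 - 55.6923)^2 = 454.0178
  (54 - 55.6923)^2 = 2.8639
  (9 - 55.6923)^2 = 2180.1716
  (96 - 55.6923)^2 = 1624.7101
  (71 - 55.6923)^2 = 234.3254
  (64 - 55.6923)^2 = 69.0178
  (82 - 55.6923)^2 = 692.0947
Step 3: Sum of squared deviations = 8186.7692
Step 4: Population variance = 8186.7692 / 13 = 629.7515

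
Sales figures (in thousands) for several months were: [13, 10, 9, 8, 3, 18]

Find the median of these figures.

9.5

Step 1: Sort the data in ascending order: [3, 8, 9, 10, 13, 18]
Step 2: The number of values is n = 6.
Step 3: Since n is even, the median is the average of positions 3 and 4:
  Median = (9 + 10) / 2 = 9.5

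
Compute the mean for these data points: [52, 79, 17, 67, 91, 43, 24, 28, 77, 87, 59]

56.7273

Step 1: Sum all values: 52 + 79 + 17 + 67 + 91 + 43 + 24 + 28 + 77 + 87 + 59 = 624
Step 2: Count the number of values: n = 11
Step 3: Mean = sum / n = 624 / 11 = 56.7273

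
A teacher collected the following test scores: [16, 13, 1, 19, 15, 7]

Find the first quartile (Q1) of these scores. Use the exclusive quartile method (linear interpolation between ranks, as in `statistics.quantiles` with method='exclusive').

5.5

Step 1: Sort the data: [1, 7, 13, 15, 16, 19]
Step 2: n = 6
Step 3: Using the exclusive quartile method:
  Q1 = 5.5
  Q2 (median) = 14
  Q3 = 16.75
  IQR = Q3 - Q1 = 16.75 - 5.5 = 11.25
Step 4: Q1 = 5.5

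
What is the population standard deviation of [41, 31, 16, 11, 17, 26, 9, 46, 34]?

12.5078

Step 1: Compute the mean: 25.6667
Step 2: Sum of squared deviations from the mean: 1408
Step 3: Population variance = 1408 / 9 = 156.4444
Step 4: Standard deviation = sqrt(156.4444) = 12.5078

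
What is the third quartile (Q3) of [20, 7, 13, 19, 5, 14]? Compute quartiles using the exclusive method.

19.25

Step 1: Sort the data: [5, 7, 13, 14, 19, 20]
Step 2: n = 6
Step 3: Using the exclusive quartile method:
  Q1 = 6.5
  Q2 (median) = 13.5
  Q3 = 19.25
  IQR = Q3 - Q1 = 19.25 - 6.5 = 12.75
Step 4: Q3 = 19.25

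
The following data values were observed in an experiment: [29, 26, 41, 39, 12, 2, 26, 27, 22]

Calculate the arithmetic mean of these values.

24.8889

Step 1: Sum all values: 29 + 26 + 41 + 39 + 12 + 2 + 26 + 27 + 22 = 224
Step 2: Count the number of values: n = 9
Step 3: Mean = sum / n = 224 / 9 = 24.8889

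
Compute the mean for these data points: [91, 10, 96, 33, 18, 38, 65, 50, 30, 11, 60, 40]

45.1667

Step 1: Sum all values: 91 + 10 + 96 + 33 + 18 + 38 + 65 + 50 + 30 + 11 + 60 + 40 = 542
Step 2: Count the number of values: n = 12
Step 3: Mean = sum / n = 542 / 12 = 45.1667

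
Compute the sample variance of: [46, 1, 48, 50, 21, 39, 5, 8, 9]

415.9444

Step 1: Compute the mean: (46 + 1 + 48 + 50 + 21 + 39 + 5 + 8 + 9) / 9 = 25.2222
Step 2: Compute squared deviations from the mean:
  (46 - 25.2222)^2 = 431.716
  (1 - 25.2222)^2 = 586.716
  (48 - 25.2222)^2 = 518.8272
  (50 - 25.2222)^2 = 613.9383
  (21 - 25.2222)^2 = 17.8272
  (39 - 25.2222)^2 = 189.8272
  (5 - 25.2222)^2 = 408.9383
  (8 - 25.2222)^2 = 296.6049
  (9 - 25.2222)^2 = 263.1605
Step 3: Sum of squared deviations = 3327.5556
Step 4: Sample variance = 3327.5556 / 8 = 415.9444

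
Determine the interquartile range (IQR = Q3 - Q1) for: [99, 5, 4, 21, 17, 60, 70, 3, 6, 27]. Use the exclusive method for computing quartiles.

57.75

Step 1: Sort the data: [3, 4, 5, 6, 17, 21, 27, 60, 70, 99]
Step 2: n = 10
Step 3: Using the exclusive quartile method:
  Q1 = 4.75
  Q2 (median) = 19
  Q3 = 62.5
  IQR = Q3 - Q1 = 62.5 - 4.75 = 57.75
Step 4: IQR = 57.75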